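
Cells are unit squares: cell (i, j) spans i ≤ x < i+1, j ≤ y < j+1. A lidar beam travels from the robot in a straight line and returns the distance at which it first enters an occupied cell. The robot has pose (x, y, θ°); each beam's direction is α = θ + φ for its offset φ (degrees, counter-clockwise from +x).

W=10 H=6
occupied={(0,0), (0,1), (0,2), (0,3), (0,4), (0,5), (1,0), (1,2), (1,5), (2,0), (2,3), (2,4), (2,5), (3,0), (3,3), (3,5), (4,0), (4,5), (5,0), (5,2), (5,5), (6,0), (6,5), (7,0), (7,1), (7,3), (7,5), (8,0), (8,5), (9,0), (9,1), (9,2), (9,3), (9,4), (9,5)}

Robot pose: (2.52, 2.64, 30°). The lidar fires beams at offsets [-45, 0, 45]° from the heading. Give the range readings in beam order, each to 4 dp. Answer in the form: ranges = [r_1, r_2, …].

ranges = [4.6380, 0.7200, 0.3727]

beam 1: φ=-45°, α=345°
  d=(0.9659,-0.2588)  start (2,2)  tX=0.4969 tY=2.4728  stride 1/|dx|=1.0353 1/|dy|=3.8637
    cross x-line → (3,2), t=0.4969
    cross x-line → (4,2), t=1.5322
    cross y-line → (4,1), t=2.4728
    cross x-line → (5,1), t=2.5675
    cross x-line → (6,1), t=3.6028
    cross x-line → (7,1), t=4.6380 (wall)
  → r_1 = 4.6380
beam 2: φ=0°, α=30°
  d=(0.8660,0.5000)  start (2,2)  tX=0.5543 tY=0.7200  stride 1/|dx|=1.1547 1/|dy|=2.0000
    cross x-line → (3,2), t=0.5543
    cross y-line → (3,3), t=0.7200 (wall)
  → r_2 = 0.7200
beam 3: φ=45°, α=75°
  d=(0.2588,0.9659)  start (2,2)  tX=1.8546 tY=0.3727  stride 1/|dx|=3.8637 1/|dy|=1.0353
    cross y-line → (2,3), t=0.3727 (wall)
  → r_3 = 0.3727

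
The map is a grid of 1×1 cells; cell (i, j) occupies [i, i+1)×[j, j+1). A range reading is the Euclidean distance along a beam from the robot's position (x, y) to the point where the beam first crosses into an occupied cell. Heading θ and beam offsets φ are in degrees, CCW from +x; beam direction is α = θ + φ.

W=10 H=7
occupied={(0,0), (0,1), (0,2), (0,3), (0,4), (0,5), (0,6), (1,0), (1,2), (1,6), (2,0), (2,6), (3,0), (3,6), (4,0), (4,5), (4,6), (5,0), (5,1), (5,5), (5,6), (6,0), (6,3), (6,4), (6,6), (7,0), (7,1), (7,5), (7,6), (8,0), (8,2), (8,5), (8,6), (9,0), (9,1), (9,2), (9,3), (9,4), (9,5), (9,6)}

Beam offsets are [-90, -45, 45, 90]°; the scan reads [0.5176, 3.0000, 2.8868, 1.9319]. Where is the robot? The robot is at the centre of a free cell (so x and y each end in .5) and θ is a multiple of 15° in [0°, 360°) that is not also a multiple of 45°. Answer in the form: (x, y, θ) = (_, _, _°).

Enumerate (i+0.5, j+0.5, θ) over the 30 free cells and 16 admissible headings. For each, cast all 4 beams and compare to the given ranges.
  (8.5, 4.5, 255°): beam 1 = 1.5529 ≠ 0.5176 ✗
  (2.5, 4.5, 300°): beam 1 = 1.7321 ≠ 0.5176 ✗
  (7.5, 4.5, 240°): beam 1 = 0.5774 ≠ 0.5176 ✗
  …
  (4.5, 1.5, 105°): r_1=0.5176, r_2=3.0000, r_3=2.8868, r_4=1.9319 — all match ✓
Only this pose fits every beam.

(x, y, θ) = (4.5, 1.5, 105°)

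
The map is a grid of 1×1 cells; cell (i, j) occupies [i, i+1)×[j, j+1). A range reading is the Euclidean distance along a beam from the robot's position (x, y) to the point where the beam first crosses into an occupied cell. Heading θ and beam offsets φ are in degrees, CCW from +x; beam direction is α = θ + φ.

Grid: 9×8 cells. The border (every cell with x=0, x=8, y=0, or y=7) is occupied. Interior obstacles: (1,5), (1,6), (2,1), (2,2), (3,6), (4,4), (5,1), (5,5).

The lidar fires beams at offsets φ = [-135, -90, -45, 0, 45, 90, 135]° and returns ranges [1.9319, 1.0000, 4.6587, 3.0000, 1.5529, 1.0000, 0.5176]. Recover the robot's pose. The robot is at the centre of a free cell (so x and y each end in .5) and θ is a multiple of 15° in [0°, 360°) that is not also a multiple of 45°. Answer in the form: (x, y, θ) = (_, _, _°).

The pose lattice has 34·16 = 544 candidates. Test each by forward raycasting.
  (4.5, 5.5, 285°): beam 1 = 1.0000 ≠ 1.9319 ✗
  (7.5, 4.5, 240°): beam 1 = 2.5882 ≠ 1.9319 ✗
  (6.5, 6.5, 210°): beam 1 = 0.5176 ≠ 1.9319 ✗
  …
  (6.5, 6.5, 300°): r_1=1.9319, r_2=1.0000, r_3=4.6587, r_4=3.0000, r_5=1.5529, r_6=1.0000, r_7=0.5176 — all match ✓
Only this pose fits every beam.

(x, y, θ) = (6.5, 6.5, 300°)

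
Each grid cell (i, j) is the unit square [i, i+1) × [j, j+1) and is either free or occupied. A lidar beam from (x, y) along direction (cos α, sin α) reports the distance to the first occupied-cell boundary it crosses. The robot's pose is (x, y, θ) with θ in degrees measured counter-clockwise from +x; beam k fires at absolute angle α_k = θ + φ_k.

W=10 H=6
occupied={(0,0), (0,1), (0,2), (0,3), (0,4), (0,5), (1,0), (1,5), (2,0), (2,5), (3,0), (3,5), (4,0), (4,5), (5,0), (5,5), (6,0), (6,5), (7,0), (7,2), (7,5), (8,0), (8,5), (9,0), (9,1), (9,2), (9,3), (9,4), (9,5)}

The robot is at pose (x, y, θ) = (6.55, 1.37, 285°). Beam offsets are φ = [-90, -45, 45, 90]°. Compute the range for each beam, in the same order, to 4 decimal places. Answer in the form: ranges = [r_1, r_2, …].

ranges = [1.4296, 0.4272, 0.7400, 2.5364]

beam 1: φ=-90°, α=195°
  cosα=-0.9659 sinα=-0.2588 | (6,1) | tMaxX 0.5694 tMaxY 1.4296 | tΔX 1.0353 tΔY 3.8637
    t=0.5694 [x] (5,1)
    t=1.4296 [y] (5,0) — stop
  → r_1 = 1.4296
beam 2: φ=-45°, α=240°
  cosα=-0.5000 sinα=-0.8660 | (6,1) | tMaxX 1.1000 tMaxY 0.4272 | tΔX 2.0000 tΔY 1.1547
    t=0.4272 [y] (6,0) — stop
  → r_2 = 0.4272
beam 3: φ=45°, α=330°
  cosα=0.8660 sinα=-0.5000 | (6,1) | tMaxX 0.5196 tMaxY 0.7400 | tΔX 1.1547 tΔY 2.0000
    t=0.5196 [x] (7,1)
    t=0.7400 [y] (7,0) — stop
  → r_3 = 0.7400
beam 4: φ=90°, α=15°
  cosα=0.9659 sinα=0.2588 | (6,1) | tMaxX 0.4659 tMaxY 2.4341 | tΔX 1.0353 tΔY 3.8637
    t=0.4659 [x] (7,1)
    t=1.5012 [x] (8,1)
    t=2.4341 [y] (8,2)
    t=2.5364 [x] (9,2) — stop
  → r_4 = 2.5364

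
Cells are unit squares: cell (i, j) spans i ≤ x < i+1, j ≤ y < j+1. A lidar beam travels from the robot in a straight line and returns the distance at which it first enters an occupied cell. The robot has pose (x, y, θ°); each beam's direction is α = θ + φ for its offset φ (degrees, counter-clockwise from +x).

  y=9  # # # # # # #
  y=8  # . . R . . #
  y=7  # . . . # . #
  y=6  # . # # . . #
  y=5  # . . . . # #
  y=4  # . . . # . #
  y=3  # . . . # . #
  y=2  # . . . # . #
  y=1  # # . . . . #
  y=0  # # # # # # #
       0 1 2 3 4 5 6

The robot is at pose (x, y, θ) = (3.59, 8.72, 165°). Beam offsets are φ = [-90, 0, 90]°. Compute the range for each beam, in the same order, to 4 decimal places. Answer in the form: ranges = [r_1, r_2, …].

ranges = [0.2899, 1.0818, 1.7807]

beam 1: φ=-90°, α=75°
  d=(0.2588,0.9659)  start (3,8)  tX=1.5841 tY=0.2899  stride 1/|dx|=3.8637 1/|dy|=1.0353
    cross y-line → (3,9), t=0.2899 (wall)
  → r_1 = 0.2899
beam 2: φ=0°, α=165°
  d=(-0.9659,0.2588)  start (3,8)  tX=0.6108 tY=1.0818  stride 1/|dx|=1.0353 1/|dy|=3.8637
    cross x-line → (2,8), t=0.6108
    cross y-line → (2,9), t=1.0818 (wall)
  → r_2 = 1.0818
beam 3: φ=90°, α=255°
  d=(-0.2588,-0.9659)  start (3,8)  tX=2.2796 tY=0.7454  stride 1/|dx|=3.8637 1/|dy|=1.0353
    cross y-line → (3,7), t=0.7454
    cross y-line → (3,6), t=1.7807 (wall)
  → r_3 = 1.7807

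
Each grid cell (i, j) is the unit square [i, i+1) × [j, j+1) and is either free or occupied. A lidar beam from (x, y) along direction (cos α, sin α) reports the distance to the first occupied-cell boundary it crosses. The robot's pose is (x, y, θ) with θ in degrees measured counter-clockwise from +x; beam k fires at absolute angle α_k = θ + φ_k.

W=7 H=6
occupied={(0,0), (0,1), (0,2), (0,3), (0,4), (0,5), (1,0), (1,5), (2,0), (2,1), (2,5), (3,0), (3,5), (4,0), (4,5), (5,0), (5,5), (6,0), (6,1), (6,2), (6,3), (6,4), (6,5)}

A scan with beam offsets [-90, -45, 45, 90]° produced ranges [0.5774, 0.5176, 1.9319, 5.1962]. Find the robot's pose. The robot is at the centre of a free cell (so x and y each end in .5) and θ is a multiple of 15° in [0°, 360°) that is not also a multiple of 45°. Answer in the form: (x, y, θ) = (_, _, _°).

(x, y, θ) = (5.5, 4.5, 120°)

Enumerate (i+0.5, j+0.5, θ) over the 19 free cells and 16 admissible headings. For each, cast all 4 beams and compare to the given ranges.
  (1.5, 4.5, 15°): beam 1 = 2.5882 ≠ 0.5774 ✗
  (3.5, 2.5, 60°): beam 1 = 2.8868 ≠ 0.5774 ✗
  (1.5, 4.5, 240°): beam 3 = 2.5882 ≠ 1.9319 ✗
  (5.5, 1.5, 120°): beam 2 = 1.9319 ≠ 0.5176 ✗
  (2.5, 3.5, 60°): beam 1 = 4.0415 ≠ 0.5774 ✗
  …
  (5.5, 4.5, 120°): r_1=0.5774, r_2=0.5176, r_3=1.9319, r_4=5.1962 — all match ✓
Only this pose fits every beam.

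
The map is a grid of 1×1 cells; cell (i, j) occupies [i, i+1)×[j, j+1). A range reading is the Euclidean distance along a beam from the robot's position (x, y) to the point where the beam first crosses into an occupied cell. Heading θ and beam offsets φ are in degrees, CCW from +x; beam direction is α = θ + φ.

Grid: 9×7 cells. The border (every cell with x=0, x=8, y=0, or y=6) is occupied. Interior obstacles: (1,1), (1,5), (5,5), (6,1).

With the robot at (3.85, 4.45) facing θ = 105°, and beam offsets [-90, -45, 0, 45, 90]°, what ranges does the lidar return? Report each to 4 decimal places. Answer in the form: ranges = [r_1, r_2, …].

beam 1: φ=-90°, α=15°
  cosα=0.9659 sinα=0.2588 | (3,4) | tMaxX 0.1553 tMaxY 2.1250 | tΔX 1.0353 tΔY 3.8637
    t=0.1553 [x] (4,4)
    t=1.1906 [x] (5,4)
    t=2.1250 [y] (5,5) — stop
  → r_1 = 2.1250
beam 2: φ=-45°, α=60°
  cosα=0.5000 sinα=0.8660 | (3,4) | tMaxX 0.3000 tMaxY 0.6351 | tΔX 2.0000 tΔY 1.1547
    t=0.3000 [x] (4,4)
    t=0.6351 [y] (4,5)
    t=1.7898 [y] (4,6) — stop
  → r_2 = 1.7898
beam 3: φ=0°, α=105°
  cosα=-0.2588 sinα=0.9659 | (3,4) | tMaxX 3.2841 tMaxY 0.5694 | tΔX 3.8637 tΔY 1.0353
    t=0.5694 [y] (3,5)
    t=1.6047 [y] (3,6) — stop
  → r_3 = 1.6047
beam 4: φ=45°, α=150°
  cosα=-0.8660 sinα=0.5000 | (3,4) | tMaxX 0.9815 tMaxY 1.1000 | tΔX 1.1547 tΔY 2.0000
    t=0.9815 [x] (2,4)
    t=1.1000 [y] (2,5)
    t=2.1362 [x] (1,5) — stop
  → r_4 = 2.1362
beam 5: φ=90°, α=195°
  cosα=-0.9659 sinα=-0.2588 | (3,4) | tMaxX 0.8800 tMaxY 1.7387 | tΔX 1.0353 tΔY 3.8637
    t=0.8800 [x] (2,4)
    t=1.7387 [y] (2,3)
    t=1.9153 [x] (1,3)
    t=2.9505 [x] (0,3) — stop
  → r_5 = 2.9505

ranges = [2.1250, 1.7898, 1.6047, 2.1362, 2.9505]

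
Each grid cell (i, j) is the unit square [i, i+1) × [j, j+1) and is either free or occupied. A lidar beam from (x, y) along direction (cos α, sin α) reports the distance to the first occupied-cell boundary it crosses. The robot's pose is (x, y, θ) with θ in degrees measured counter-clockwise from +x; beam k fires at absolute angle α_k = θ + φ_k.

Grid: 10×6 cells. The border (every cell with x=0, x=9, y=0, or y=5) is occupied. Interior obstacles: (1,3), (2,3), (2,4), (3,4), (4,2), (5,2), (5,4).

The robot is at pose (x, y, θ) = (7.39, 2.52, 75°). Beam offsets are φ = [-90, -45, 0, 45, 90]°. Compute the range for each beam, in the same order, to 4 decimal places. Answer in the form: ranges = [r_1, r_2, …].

ranges = [1.6668, 1.8591, 2.5675, 2.7800, 1.4390]

beam 1: φ=-90°, α=345°
  d=(0.9659,-0.2588)  start (7,2)  tX=0.6315 tY=2.0091  stride 1/|dx|=1.0353 1/|dy|=3.8637
    cross x-line → (8,2), t=0.6315
    cross x-line → (9,2), t=1.6668 (wall)
  → r_1 = 1.6668
beam 2: φ=-45°, α=30°
  d=(0.8660,0.5000)  start (7,2)  tX=0.7044 tY=0.9600  stride 1/|dx|=1.1547 1/|dy|=2.0000
    cross x-line → (8,2), t=0.7044
    cross y-line → (8,3), t=0.9600
    cross x-line → (9,3), t=1.8591 (wall)
  → r_2 = 1.8591
beam 3: φ=0°, α=75°
  d=(0.2588,0.9659)  start (7,2)  tX=2.3569 tY=0.4969  stride 1/|dx|=3.8637 1/|dy|=1.0353
    cross y-line → (7,3), t=0.4969
    cross y-line → (7,4), t=1.5322
    cross x-line → (8,4), t=2.3569
    cross y-line → (8,5), t=2.5675 (wall)
  → r_3 = 2.5675
beam 4: φ=45°, α=120°
  d=(-0.5000,0.8660)  start (7,2)  tX=0.7800 tY=0.5543  stride 1/|dx|=2.0000 1/|dy|=1.1547
    cross y-line → (7,3), t=0.5543
    cross x-line → (6,3), t=0.7800
    cross y-line → (6,4), t=1.7090
    cross x-line → (5,4), t=2.7800 (wall)
  → r_4 = 2.7800
beam 5: φ=90°, α=165°
  d=(-0.9659,0.2588)  start (7,2)  tX=0.4038 tY=1.8546  stride 1/|dx|=1.0353 1/|dy|=3.8637
    cross x-line → (6,2), t=0.4038
    cross x-line → (5,2), t=1.4390 (wall)
  → r_5 = 1.4390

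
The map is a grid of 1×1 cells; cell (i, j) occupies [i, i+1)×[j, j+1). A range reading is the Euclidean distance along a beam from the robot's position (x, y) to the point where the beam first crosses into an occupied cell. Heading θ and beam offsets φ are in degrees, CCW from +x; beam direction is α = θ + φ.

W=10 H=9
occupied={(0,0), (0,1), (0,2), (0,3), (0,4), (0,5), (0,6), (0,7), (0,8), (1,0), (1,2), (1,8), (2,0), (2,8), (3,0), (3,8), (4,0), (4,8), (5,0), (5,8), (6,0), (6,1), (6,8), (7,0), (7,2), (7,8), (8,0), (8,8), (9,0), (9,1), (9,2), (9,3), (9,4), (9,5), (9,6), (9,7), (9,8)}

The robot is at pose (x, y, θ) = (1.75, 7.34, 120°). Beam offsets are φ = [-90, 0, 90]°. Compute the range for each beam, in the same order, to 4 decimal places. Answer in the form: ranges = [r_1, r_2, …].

beam 1: φ=-90°, α=30°
  cosα=0.8660 sinα=0.5000 | (1,7) | tMaxX 0.2887 tMaxY 1.3200 | tΔX 1.1547 tΔY 2.0000
    t=0.2887 [x] (2,7)
    t=1.3200 [y] (2,8) — stop
  → r_1 = 1.3200
beam 2: φ=0°, α=120°
  cosα=-0.5000 sinα=0.8660 | (1,7) | tMaxX 1.5000 tMaxY 0.7621 | tΔX 2.0000 tΔY 1.1547
    t=0.7621 [y] (1,8) — stop
  → r_2 = 0.7621
beam 3: φ=90°, α=210°
  cosα=-0.8660 sinα=-0.5000 | (1,7) | tMaxX 0.8660 tMaxY 0.6800 | tΔX 1.1547 tΔY 2.0000
    t=0.6800 [y] (1,6)
    t=0.8660 [x] (0,6) — stop
  → r_3 = 0.8660

ranges = [1.3200, 0.7621, 0.8660]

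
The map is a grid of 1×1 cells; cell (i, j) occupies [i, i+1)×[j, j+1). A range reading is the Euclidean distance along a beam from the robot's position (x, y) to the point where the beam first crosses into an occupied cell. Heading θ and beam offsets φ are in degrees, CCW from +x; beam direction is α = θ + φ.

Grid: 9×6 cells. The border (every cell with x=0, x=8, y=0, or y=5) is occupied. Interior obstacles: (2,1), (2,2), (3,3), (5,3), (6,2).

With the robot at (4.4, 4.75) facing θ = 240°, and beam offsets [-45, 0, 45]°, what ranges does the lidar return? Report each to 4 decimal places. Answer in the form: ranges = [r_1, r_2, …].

ranges = [3.5199, 0.8660, 3.8823]

beam 1: φ=-45°, α=195°
  cosα=-0.9659 sinα=-0.2588 | (4,4) | tMaxX 0.4141 tMaxY 2.8978 | tΔX 1.0353 tΔY 3.8637
    t=0.4141 [x] (3,4)
    t=1.4494 [x] (2,4)
    t=2.4847 [x] (1,4)
    t=2.8978 [y] (1,3)
    t=3.5199 [x] (0,3) — stop
  → r_1 = 3.5199
beam 2: φ=0°, α=240°
  cosα=-0.5000 sinα=-0.8660 | (4,4) | tMaxX 0.8000 tMaxY 0.8660 | tΔX 2.0000 tΔY 1.1547
    t=0.8000 [x] (3,4)
    t=0.8660 [y] (3,3) — stop
  → r_2 = 0.8660
beam 3: φ=45°, α=285°
  cosα=0.2588 sinα=-0.9659 | (4,4) | tMaxX 2.3182 tMaxY 0.7765 | tΔX 3.8637 tΔY 1.0353
    t=0.7765 [y] (4,3)
    t=1.8117 [y] (4,2)
    t=2.3182 [x] (5,2)
    t=2.8470 [y] (5,1)
    t=3.8823 [y] (5,0) — stop
  → r_3 = 3.8823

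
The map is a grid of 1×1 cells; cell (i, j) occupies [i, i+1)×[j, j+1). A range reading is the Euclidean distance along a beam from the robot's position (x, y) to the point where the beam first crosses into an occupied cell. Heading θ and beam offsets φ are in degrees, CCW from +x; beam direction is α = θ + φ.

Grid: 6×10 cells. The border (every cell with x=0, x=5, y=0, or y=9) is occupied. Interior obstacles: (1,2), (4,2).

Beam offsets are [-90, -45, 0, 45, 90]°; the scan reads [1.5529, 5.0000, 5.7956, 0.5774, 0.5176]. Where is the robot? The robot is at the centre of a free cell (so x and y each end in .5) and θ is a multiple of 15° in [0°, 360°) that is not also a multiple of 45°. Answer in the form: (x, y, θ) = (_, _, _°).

The pose lattice has 30·16 = 480 candidates. Test each by forward raycasting.
  (3.5, 2.5, 210°): beam 1 = 5.0000 ≠ 1.5529 ✗
  (4.5, 4.5, 75°): beam 1 = 0.5176 ≠ 1.5529 ✗
  (3.5, 5.5, 300°): beam 1 = 2.8868 ≠ 1.5529 ✗
  (1.5, 3.5, 210°): beam 1 = 1.0000 ≠ 1.5529 ✗
  (2.5, 2.5, 15°): beam 2 = 2.8868 ≠ 5.0000 ✗
  …
  (2.5, 2.5, 105°): r_1=1.5529, r_2=5.0000, r_3=5.7956, r_4=0.5774, r_5=0.5176 — all match ✓
No second candidate reproduces the full scan.

(x, y, θ) = (2.5, 2.5, 105°)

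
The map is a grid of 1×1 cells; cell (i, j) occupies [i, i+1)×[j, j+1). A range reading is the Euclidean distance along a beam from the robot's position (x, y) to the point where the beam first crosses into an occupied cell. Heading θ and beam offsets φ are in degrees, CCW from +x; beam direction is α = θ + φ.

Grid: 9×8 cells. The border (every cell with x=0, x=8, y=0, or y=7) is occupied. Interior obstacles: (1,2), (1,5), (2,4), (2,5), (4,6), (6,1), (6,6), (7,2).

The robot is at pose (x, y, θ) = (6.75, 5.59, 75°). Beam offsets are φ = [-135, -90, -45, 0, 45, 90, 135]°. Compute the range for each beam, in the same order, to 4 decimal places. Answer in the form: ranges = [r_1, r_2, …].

ranges = [2.5000, 1.2941, 1.4434, 0.4245, 0.4734, 1.8117, 5.4848]

beam 1: φ=-135°, α=300°
  dir = (cos 300°, sin 300°) = (0.5000, -0.8660); from cell (6,5)
  next x-line at t=0.5000, next y-line at t=0.6813; Δt_x=2.0000, Δt_y=1.1547
    x: enter (7,5) at t=0.5000
    y: enter (7,4) at t=0.6813
    y: enter (7,3) at t=1.8360
    x: enter (8,3) at t=2.5000 ← occupied
  → r_1 = 2.5000
beam 2: φ=-90°, α=345°
  dir = (cos 345°, sin 345°) = (0.9659, -0.2588); from cell (6,5)
  next x-line at t=0.2588, next y-line at t=2.2796; Δt_x=1.0353, Δt_y=3.8637
    x: enter (7,5) at t=0.2588
    x: enter (8,5) at t=1.2941 ← occupied
  → r_2 = 1.2941
beam 3: φ=-45°, α=30°
  dir = (cos 30°, sin 30°) = (0.8660, 0.5000); from cell (6,5)
  next x-line at t=0.2887, next y-line at t=0.8200; Δt_x=1.1547, Δt_y=2.0000
    x: enter (7,5) at t=0.2887
    y: enter (7,6) at t=0.8200
    x: enter (8,6) at t=1.4434 ← occupied
  → r_3 = 1.4434
beam 4: φ=0°, α=75°
  dir = (cos 75°, sin 75°) = (0.2588, 0.9659); from cell (6,5)
  next x-line at t=0.9659, next y-line at t=0.4245; Δt_x=3.8637, Δt_y=1.0353
    y: enter (6,6) at t=0.4245 ← occupied
  → r_4 = 0.4245
beam 5: φ=45°, α=120°
  dir = (cos 120°, sin 120°) = (-0.5000, 0.8660); from cell (6,5)
  next x-line at t=1.5000, next y-line at t=0.4734; Δt_x=2.0000, Δt_y=1.1547
    y: enter (6,6) at t=0.4734 ← occupied
  → r_5 = 0.4734
beam 6: φ=90°, α=165°
  dir = (cos 165°, sin 165°) = (-0.9659, 0.2588); from cell (6,5)
  next x-line at t=0.7765, next y-line at t=1.5841; Δt_x=1.0353, Δt_y=3.8637
    x: enter (5,5) at t=0.7765
    y: enter (5,6) at t=1.5841
    x: enter (4,6) at t=1.8117 ← occupied
  → r_6 = 1.8117
beam 7: φ=135°, α=210°
  dir = (cos 210°, sin 210°) = (-0.8660, -0.5000); from cell (6,5)
  next x-line at t=0.8660, next y-line at t=1.1800; Δt_x=1.1547, Δt_y=2.0000
    x: enter (5,5) at t=0.8660
    y: enter (5,4) at t=1.1800
    x: enter (4,4) at t=2.0207
    x: enter (3,4) at t=3.1754
    y: enter (3,3) at t=3.1800
    x: enter (2,3) at t=4.3301
    y: enter (2,2) at t=5.1800
    x: enter (1,2) at t=5.4848 ← occupied
  → r_7 = 5.4848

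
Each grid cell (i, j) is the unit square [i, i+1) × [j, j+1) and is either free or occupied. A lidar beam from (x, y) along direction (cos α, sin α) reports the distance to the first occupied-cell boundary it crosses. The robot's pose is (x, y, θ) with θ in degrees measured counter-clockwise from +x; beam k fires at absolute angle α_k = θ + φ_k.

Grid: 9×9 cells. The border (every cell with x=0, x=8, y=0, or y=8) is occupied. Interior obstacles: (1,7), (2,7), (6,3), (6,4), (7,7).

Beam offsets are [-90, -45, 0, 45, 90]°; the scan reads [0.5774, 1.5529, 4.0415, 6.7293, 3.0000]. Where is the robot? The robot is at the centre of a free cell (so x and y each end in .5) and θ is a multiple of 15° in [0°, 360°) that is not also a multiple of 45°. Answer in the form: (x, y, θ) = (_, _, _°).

Candidates: 44 free-cell centres × 16 headings = 704 poses. Raycast each; keep the one whose scan matches to 4 dp.
  (4.5, 7.5, 150°): beam 2 = 0.5176 ≠ 1.5529 ✗
  (1.5, 5.5, 210°): beam 1 = 1.0000 ≠ 0.5774 ✗
  (3.5, 1.5, 165°): beam 1 = 6.7293 ≠ 0.5774 ✗
  (5.5, 7.5, 60°): beam 1 = 2.8868 ≠ 0.5774 ✗
  (7.5, 4.5, 105°): beam 1 = 0.5176 ≠ 0.5774 ✗
  …
  (4.5, 7.5, 210°): r_1=0.5774, r_2=1.5529, r_3=4.0415, r_4=6.7293, r_5=3.0000 — all match ✓
No second candidate reproduces the full scan.

(x, y, θ) = (4.5, 7.5, 210°)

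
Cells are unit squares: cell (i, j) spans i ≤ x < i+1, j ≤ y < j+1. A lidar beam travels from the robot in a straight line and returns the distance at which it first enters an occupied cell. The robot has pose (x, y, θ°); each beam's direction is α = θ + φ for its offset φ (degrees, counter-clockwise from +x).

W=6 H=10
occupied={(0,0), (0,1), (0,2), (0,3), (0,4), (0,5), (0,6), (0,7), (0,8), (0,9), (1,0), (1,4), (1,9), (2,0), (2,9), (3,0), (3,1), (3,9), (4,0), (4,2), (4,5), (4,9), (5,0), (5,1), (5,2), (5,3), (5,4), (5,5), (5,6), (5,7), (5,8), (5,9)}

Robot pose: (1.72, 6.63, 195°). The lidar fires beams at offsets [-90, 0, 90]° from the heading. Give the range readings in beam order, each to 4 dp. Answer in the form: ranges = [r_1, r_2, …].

ranges = [2.4536, 0.7454, 4.9455]

beam 1: φ=-90°, α=105°
  direction (-0.2588, 0.9659); cell (1,6); t to first gridline: x 2.7819, y 0.3831 (then +3.8637 / +1.0353)
    (1,7) via y @ 0.3831
    (1,8) via y @ 1.4183
    (1,9) via y @ 2.4536  # hit
  → r_1 = 2.4536
beam 2: φ=0°, α=195°
  direction (-0.9659, -0.2588); cell (1,6); t to first gridline: x 0.7454, y 2.4341 (then +1.0353 / +3.8637)
    (0,6) via x @ 0.7454  # hit
  → r_2 = 0.7454
beam 3: φ=90°, α=285°
  direction (0.2588, -0.9659); cell (1,6); t to first gridline: x 1.0818, y 0.6522 (then +3.8637 / +1.0353)
    (1,5) via y @ 0.6522
    (2,5) via x @ 1.0818
    (2,4) via y @ 1.6875
    (2,3) via y @ 2.7228
    (2,2) via y @ 3.7581
    (2,1) via y @ 4.7933
    (3,1) via x @ 4.9455  # hit
  → r_3 = 4.9455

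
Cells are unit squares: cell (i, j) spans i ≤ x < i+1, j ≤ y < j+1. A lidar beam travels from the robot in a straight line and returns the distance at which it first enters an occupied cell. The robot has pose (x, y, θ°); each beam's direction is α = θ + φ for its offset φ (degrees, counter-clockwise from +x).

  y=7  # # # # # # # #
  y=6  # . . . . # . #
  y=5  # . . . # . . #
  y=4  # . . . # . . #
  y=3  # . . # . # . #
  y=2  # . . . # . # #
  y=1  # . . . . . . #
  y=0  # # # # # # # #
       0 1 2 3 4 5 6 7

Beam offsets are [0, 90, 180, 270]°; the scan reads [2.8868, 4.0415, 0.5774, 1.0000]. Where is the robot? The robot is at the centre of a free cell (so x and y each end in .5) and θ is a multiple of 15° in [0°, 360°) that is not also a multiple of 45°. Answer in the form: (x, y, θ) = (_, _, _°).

(x, y, θ) = (1.5, 3.5, 330°)

Candidates: 29 free-cell centres × 16 headings = 464 poses. Raycast each; keep the one whose scan matches to 4 dp.
  (1.5, 2.5, 240°): beam 1 = 1.0000 ≠ 2.8868 ✗
  (3.5, 5.5, 75°): beam 1 = 1.5529 ≠ 2.8868 ✗
  (3.5, 2.5, 15°): beam 1 = 0.5176 ≠ 2.8868 ✗
  …
  (1.5, 3.5, 330°): r_1=2.8868, r_2=4.0415, r_3=0.5774, r_4=1.0000 — all match ✓
Unique over the lattice → pose = (1.5, 3.5, 330°).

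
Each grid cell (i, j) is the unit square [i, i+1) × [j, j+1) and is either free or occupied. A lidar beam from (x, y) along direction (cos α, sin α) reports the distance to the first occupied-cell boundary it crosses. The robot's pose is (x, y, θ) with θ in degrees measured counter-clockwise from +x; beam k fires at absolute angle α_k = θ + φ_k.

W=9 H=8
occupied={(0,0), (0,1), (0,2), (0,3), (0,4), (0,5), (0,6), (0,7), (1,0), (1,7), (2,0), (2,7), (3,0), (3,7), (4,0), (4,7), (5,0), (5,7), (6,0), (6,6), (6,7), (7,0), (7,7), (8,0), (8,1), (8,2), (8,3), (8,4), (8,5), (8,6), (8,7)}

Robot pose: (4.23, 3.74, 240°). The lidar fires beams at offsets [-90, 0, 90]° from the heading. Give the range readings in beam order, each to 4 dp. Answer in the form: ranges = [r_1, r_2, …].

ranges = [3.7297, 3.1639, 4.3532]

beam 1: φ=-90°, α=150°
  cosα=-0.8660 sinα=0.5000 | (4,3) | tMaxX 0.2656 tMaxY 0.5200 | tΔX 1.1547 tΔY 2.0000
    t=0.2656 [x] (3,3)
    t=0.5200 [y] (3,4)
    t=1.4203 [x] (2,4)
    t=2.5200 [y] (2,5)
    t=2.5750 [x] (1,5)
    t=3.7297 [x] (0,5) — stop
  → r_1 = 3.7297
beam 2: φ=0°, α=240°
  cosα=-0.5000 sinα=-0.8660 | (4,3) | tMaxX 0.4600 tMaxY 0.8545 | tΔX 2.0000 tΔY 1.1547
    t=0.4600 [x] (3,3)
    t=0.8545 [y] (3,2)
    t=2.0092 [y] (3,1)
    t=2.4600 [x] (2,1)
    t=3.1639 [y] (2,0) — stop
  → r_2 = 3.1639
beam 3: φ=90°, α=330°
  cosα=0.8660 sinα=-0.5000 | (4,3) | tMaxX 0.8891 tMaxY 1.4800 | tΔX 1.1547 tΔY 2.0000
    t=0.8891 [x] (5,3)
    t=1.4800 [y] (5,2)
    t=2.0438 [x] (6,2)
    t=3.1985 [x] (7,2)
    t=3.4800 [y] (7,1)
    t=4.3532 [x] (8,1) — stop
  → r_3 = 4.3532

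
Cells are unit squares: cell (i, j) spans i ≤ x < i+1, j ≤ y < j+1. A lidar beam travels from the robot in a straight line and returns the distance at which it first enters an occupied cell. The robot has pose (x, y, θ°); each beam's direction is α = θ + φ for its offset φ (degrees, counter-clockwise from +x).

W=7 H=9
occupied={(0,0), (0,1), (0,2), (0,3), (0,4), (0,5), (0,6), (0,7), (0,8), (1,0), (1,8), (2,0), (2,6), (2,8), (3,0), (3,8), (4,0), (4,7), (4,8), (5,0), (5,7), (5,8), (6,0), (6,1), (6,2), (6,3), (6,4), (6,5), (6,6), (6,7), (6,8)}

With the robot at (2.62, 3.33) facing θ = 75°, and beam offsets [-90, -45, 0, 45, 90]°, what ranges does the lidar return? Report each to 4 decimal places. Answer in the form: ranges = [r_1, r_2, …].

ranges = [3.4992, 3.9029, 4.8347, 3.2400, 1.6771]

beam 1: φ=-90°, α=345°
  direction (0.9659, -0.2588); cell (2,3); t to first gridline: x 0.3934, y 1.2750 (then +1.0353 / +3.8637)
    (3,3) via x @ 0.3934
    (3,2) via y @ 1.2750
    (4,2) via x @ 1.4287
    (5,2) via x @ 2.4640
    (6,2) via x @ 3.4992  # hit
  → r_1 = 3.4992
beam 2: φ=-45°, α=30°
  direction (0.8660, 0.5000); cell (2,3); t to first gridline: x 0.4388, y 1.3400 (then +1.1547 / +2.0000)
    (3,3) via x @ 0.4388
    (3,4) via y @ 1.3400
    (4,4) via x @ 1.5935
    (5,4) via x @ 2.7482
    (5,5) via y @ 3.3400
    (6,5) via x @ 3.9029  # hit
  → r_2 = 3.9029
beam 3: φ=0°, α=75°
  direction (0.2588, 0.9659); cell (2,3); t to first gridline: x 1.4682, y 0.6936 (then +3.8637 / +1.0353)
    (2,4) via y @ 0.6936
    (3,4) via x @ 1.4682
    (3,5) via y @ 1.7289
    (3,6) via y @ 2.7642
    (3,7) via y @ 3.7995
    (3,8) via y @ 4.8347  # hit
  → r_3 = 4.8347
beam 4: φ=45°, α=120°
  direction (-0.5000, 0.8660); cell (2,3); t to first gridline: x 1.2400, y 0.7736 (then +2.0000 / +1.1547)
    (2,4) via y @ 0.7736
    (1,4) via x @ 1.2400
    (1,5) via y @ 1.9283
    (1,6) via y @ 3.0831
    (0,6) via x @ 3.2400  # hit
  → r_4 = 3.2400
beam 5: φ=90°, α=165°
  direction (-0.9659, 0.2588); cell (2,3); t to first gridline: x 0.6419, y 2.5887 (then +1.0353 / +3.8637)
    (1,3) via x @ 0.6419
    (0,3) via x @ 1.6771  # hit
  → r_5 = 1.6771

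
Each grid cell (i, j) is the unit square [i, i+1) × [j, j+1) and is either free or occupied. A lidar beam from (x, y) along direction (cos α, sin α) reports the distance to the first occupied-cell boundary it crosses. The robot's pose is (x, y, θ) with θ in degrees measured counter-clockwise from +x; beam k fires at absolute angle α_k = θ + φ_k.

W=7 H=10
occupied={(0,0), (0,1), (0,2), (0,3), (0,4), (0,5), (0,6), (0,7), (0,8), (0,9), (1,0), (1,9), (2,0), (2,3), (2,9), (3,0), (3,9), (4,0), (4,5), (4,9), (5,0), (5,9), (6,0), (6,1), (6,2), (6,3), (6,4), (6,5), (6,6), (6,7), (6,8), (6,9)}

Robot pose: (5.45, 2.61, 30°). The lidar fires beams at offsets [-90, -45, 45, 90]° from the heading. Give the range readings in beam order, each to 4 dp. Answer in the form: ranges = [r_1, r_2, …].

beam 1: φ=-90°, α=300°
  direction (0.5000, -0.8660); cell (5,2); t to first gridline: x 1.1000, y 0.7044 (then +2.0000 / +1.1547)
    (5,1) via y @ 0.7044
    (6,1) via x @ 1.1000  # hit
  → r_1 = 1.1000
beam 2: φ=-45°, α=345°
  direction (0.9659, -0.2588); cell (5,2); t to first gridline: x 0.5694, y 2.3569 (then +1.0353 / +3.8637)
    (6,2) via x @ 0.5694  # hit
  → r_2 = 0.5694
beam 3: φ=45°, α=75°
  direction (0.2588, 0.9659); cell (5,2); t to first gridline: x 2.1250, y 0.4038 (then +3.8637 / +1.0353)
    (5,3) via y @ 0.4038
    (5,4) via y @ 1.4390
    (6,4) via x @ 2.1250  # hit
  → r_3 = 2.1250
beam 4: φ=90°, α=120°
  direction (-0.5000, 0.8660); cell (5,2); t to first gridline: x 0.9000, y 0.4503 (then +2.0000 / +1.1547)
    (5,3) via y @ 0.4503
    (4,3) via x @ 0.9000
    (4,4) via y @ 1.6050
    (4,5) via y @ 2.7597  # hit
  → r_4 = 2.7597

ranges = [1.1000, 0.5694, 2.1250, 2.7597]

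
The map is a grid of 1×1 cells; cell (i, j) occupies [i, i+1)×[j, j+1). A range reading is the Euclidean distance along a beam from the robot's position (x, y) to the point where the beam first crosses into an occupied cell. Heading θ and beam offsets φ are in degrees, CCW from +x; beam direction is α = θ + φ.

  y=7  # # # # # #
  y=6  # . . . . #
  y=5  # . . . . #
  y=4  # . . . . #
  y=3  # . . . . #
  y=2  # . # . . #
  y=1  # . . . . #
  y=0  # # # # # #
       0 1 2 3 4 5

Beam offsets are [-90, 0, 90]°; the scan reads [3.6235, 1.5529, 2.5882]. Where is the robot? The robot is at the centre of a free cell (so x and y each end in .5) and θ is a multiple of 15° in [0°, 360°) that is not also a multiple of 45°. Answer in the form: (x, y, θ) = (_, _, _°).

(x, y, θ) = (3.5, 4.5, 15°)

The pose lattice has 23·16 = 368 candidates. Test each by forward raycasting.
  (1.5, 5.5, 285°): beam 1 = 0.5176 ≠ 3.6235 ✗
  (4.5, 5.5, 345°): beam 1 = 4.6587 ≠ 3.6235 ✗
  (2.5, 5.5, 150°): beam 1 = 1.7321 ≠ 3.6235 ✗
  (3.5, 6.5, 330°): beam 1 = 5.0000 ≠ 3.6235 ✗
  …
  (3.5, 4.5, 15°): r_1=3.6235, r_2=1.5529, r_3=2.5882 — all match ✓
Unique over the lattice → pose = (3.5, 4.5, 15°).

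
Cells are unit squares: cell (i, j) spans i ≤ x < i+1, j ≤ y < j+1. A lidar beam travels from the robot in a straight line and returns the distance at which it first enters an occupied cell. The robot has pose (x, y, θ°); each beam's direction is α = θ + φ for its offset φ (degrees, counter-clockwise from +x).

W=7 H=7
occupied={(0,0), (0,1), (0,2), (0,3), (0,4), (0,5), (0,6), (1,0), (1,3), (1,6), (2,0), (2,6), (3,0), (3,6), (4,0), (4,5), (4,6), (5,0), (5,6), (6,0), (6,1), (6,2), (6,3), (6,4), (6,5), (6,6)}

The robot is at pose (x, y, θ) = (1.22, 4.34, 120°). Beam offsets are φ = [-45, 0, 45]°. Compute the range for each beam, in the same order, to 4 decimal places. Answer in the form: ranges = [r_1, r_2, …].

ranges = [1.7186, 0.4400, 0.2278]

beam 1: φ=-45°, α=75°
  d=(0.2588,0.9659)  start (1,4)  tX=3.0137 tY=0.6833  stride 1/|dx|=3.8637 1/|dy|=1.0353
    cross y-line → (1,5), t=0.6833
    cross y-line → (1,6), t=1.7186 (wall)
  → r_1 = 1.7186
beam 2: φ=0°, α=120°
  d=(-0.5000,0.8660)  start (1,4)  tX=0.4400 tY=0.7621  stride 1/|dx|=2.0000 1/|dy|=1.1547
    cross x-line → (0,4), t=0.4400 (wall)
  → r_2 = 0.4400
beam 3: φ=45°, α=165°
  d=(-0.9659,0.2588)  start (1,4)  tX=0.2278 tY=2.5500  stride 1/|dx|=1.0353 1/|dy|=3.8637
    cross x-line → (0,4), t=0.2278 (wall)
  → r_3 = 0.2278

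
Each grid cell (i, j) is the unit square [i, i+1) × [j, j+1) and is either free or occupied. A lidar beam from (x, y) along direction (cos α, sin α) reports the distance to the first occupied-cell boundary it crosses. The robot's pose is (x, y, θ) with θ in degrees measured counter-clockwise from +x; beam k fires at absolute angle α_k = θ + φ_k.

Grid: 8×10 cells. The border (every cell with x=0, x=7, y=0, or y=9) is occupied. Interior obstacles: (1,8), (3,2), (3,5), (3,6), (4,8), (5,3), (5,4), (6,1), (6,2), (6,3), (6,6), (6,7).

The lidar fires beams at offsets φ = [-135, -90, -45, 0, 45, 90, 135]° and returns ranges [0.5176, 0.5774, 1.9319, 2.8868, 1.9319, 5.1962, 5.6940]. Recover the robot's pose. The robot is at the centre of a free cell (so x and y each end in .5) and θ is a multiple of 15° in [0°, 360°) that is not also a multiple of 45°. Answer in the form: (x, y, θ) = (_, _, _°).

The pose lattice has 36·16 = 576 candidates. Test each by forward raycasting.
  (1.5, 3.5, 150°): beam 1 = 3.6235 ≠ 0.5176 ✗
  (2.5, 7.5, 285°): beam 1 = 1.0000 ≠ 0.5176 ✗
  (2.5, 5.5, 300°): beam 1 = 1.5529 ≠ 0.5176 ✗
  (2.5, 4.5, 300°): beam 1 = 1.5529 ≠ 0.5176 ✗
  …
  (1.5, 3.5, 300°): r_1=0.5176, r_2=0.5774, r_3=1.9319, r_4=2.8868, r_5=1.9319, r_6=5.1962, r_7=5.6940 — all match ✓
Unique over the lattice → pose = (1.5, 3.5, 300°).

(x, y, θ) = (1.5, 3.5, 300°)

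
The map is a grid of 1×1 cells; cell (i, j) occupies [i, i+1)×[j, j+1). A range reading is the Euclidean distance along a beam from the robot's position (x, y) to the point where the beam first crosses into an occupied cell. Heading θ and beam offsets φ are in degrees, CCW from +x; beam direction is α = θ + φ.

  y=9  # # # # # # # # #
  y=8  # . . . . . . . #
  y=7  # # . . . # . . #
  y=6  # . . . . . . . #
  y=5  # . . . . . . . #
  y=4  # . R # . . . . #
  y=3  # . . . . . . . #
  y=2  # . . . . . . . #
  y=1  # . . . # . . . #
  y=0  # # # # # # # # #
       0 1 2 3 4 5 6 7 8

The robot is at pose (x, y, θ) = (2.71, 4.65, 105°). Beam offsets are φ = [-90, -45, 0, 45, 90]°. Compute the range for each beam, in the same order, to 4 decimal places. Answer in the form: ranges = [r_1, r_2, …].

ranges = [0.3002, 5.0229, 2.7432, 1.9745, 1.7703]

beam 1: φ=-90°, α=15°
  direction (0.9659, 0.2588); cell (2,4); t to first gridline: x 0.3002, y 1.3523 (then +1.0353 / +3.8637)
    (3,4) via x @ 0.3002  # hit
  → r_1 = 0.3002
beam 2: φ=-45°, α=60°
  direction (0.5000, 0.8660); cell (2,4); t to first gridline: x 0.5800, y 0.4041 (then +2.0000 / +1.1547)
    (2,5) via y @ 0.4041
    (3,5) via x @ 0.5800
    (3,6) via y @ 1.5588
    (4,6) via x @ 2.5800
    (4,7) via y @ 2.7135
    (4,8) via y @ 3.8682
    (5,8) via x @ 4.5800
    (5,9) via y @ 5.0229  # hit
  → r_2 = 5.0229
beam 3: φ=0°, α=105°
  direction (-0.2588, 0.9659); cell (2,4); t to first gridline: x 2.7432, y 0.3623 (then +3.8637 / +1.0353)
    (2,5) via y @ 0.3623
    (2,6) via y @ 1.3976
    (2,7) via y @ 2.4329
    (1,7) via x @ 2.7432  # hit
  → r_3 = 2.7432
beam 4: φ=45°, α=150°
  direction (-0.8660, 0.5000); cell (2,4); t to first gridline: x 0.8198, y 0.7000 (then +1.1547 / +2.0000)
    (2,5) via y @ 0.7000
    (1,5) via x @ 0.8198
    (0,5) via x @ 1.9745  # hit
  → r_4 = 1.9745
beam 5: φ=90°, α=195°
  direction (-0.9659, -0.2588); cell (2,4); t to first gridline: x 0.7350, y 2.5114 (then +1.0353 / +3.8637)
    (1,4) via x @ 0.7350
    (0,4) via x @ 1.7703  # hit
  → r_5 = 1.7703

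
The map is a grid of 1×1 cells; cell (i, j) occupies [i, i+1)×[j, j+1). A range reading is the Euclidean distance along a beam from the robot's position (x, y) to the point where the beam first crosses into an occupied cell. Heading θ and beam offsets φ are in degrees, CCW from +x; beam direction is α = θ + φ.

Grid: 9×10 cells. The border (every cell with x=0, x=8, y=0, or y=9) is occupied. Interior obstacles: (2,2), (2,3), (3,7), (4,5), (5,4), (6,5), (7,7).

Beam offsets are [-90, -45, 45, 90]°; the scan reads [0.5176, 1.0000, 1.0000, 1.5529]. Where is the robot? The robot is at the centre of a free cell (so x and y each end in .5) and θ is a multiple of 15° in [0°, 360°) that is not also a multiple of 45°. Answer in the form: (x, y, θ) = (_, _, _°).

(x, y, θ) = (7.5, 4.5, 105°)

Candidates: 49 free-cell centres × 16 headings = 784 poses. Raycast each; keep the one whose scan matches to 4 dp.
  (3.5, 3.5, 255°): beam 2 = 0.5774 ≠ 1.0000 ✗
  (4.5, 3.5, 345°): beam 1 = 2.5882 ≠ 0.5176 ✗
  (1.5, 5.5, 210°): beam 1 = 1.0000 ≠ 0.5176 ✗
  (5.5, 7.5, 255°): beam 1 = 1.5529 ≠ 0.5176 ✗
  (6.5, 4.5, 105°): beam 1 = 1.5529 ≠ 0.5176 ✗
  …
  (7.5, 4.5, 105°): r_1=0.5176, r_2=1.0000, r_3=1.0000, r_4=1.5529 — all match ✓
Unique over the lattice → pose = (7.5, 4.5, 105°).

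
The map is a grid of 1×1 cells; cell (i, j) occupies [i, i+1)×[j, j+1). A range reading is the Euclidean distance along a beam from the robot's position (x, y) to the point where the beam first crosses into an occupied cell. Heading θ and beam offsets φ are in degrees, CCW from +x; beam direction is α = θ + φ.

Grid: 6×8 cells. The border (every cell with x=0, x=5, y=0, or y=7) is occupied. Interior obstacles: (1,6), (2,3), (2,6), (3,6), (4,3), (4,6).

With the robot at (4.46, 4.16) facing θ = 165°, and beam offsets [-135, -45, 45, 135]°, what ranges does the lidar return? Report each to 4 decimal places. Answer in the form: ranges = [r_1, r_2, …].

ranges = [0.6235, 2.1246, 0.3200, 0.1848]

beam 1: φ=-135°, α=30°
  d=(0.8660,0.5000)  start (4,4)  tX=0.6235 tY=1.6800  stride 1/|dx|=1.1547 1/|dy|=2.0000
    cross x-line → (5,4), t=0.6235 (wall)
  → r_1 = 0.6235
beam 2: φ=-45°, α=120°
  d=(-0.5000,0.8660)  start (4,4)  tX=0.9200 tY=0.9699  stride 1/|dx|=2.0000 1/|dy|=1.1547
    cross x-line → (3,4), t=0.9200
    cross y-line → (3,5), t=0.9699
    cross y-line → (3,6), t=2.1246 (wall)
  → r_2 = 2.1246
beam 3: φ=45°, α=210°
  d=(-0.8660,-0.5000)  start (4,4)  tX=0.5312 tY=0.3200  stride 1/|dx|=1.1547 1/|dy|=2.0000
    cross y-line → (4,3), t=0.3200 (wall)
  → r_3 = 0.3200
beam 4: φ=135°, α=300°
  d=(0.5000,-0.8660)  start (4,4)  tX=1.0800 tY=0.1848  stride 1/|dx|=2.0000 1/|dy|=1.1547
    cross y-line → (4,3), t=0.1848 (wall)
  → r_4 = 0.1848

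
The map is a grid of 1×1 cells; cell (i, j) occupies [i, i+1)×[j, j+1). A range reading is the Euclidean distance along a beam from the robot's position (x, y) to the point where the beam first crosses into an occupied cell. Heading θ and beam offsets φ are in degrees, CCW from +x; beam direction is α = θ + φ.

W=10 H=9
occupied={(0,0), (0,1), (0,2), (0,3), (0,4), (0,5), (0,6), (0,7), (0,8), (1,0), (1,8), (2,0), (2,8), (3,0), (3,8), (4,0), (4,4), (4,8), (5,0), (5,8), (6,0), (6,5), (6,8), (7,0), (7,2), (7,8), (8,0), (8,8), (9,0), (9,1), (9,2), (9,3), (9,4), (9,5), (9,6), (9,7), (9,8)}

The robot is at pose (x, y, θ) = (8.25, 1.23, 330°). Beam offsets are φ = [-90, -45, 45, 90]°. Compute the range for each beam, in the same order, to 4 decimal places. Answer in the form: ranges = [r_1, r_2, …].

beam 1: φ=-90°, α=240°
  d=(-0.5000,-0.8660)  start (8,1)  tX=0.5000 tY=0.2656  stride 1/|dx|=2.0000 1/|dy|=1.1547
    cross y-line → (8,0), t=0.2656 (wall)
  → r_1 = 0.2656
beam 2: φ=-45°, α=285°
  d=(0.2588,-0.9659)  start (8,1)  tX=2.8978 tY=0.2381  stride 1/|dx|=3.8637 1/|dy|=1.0353
    cross y-line → (8,0), t=0.2381 (wall)
  → r_2 = 0.2381
beam 3: φ=45°, α=15°
  d=(0.9659,0.2588)  start (8,1)  tX=0.7765 tY=2.9751  stride 1/|dx|=1.0353 1/|dy|=3.8637
    cross x-line → (9,1), t=0.7765 (wall)
  → r_3 = 0.7765
beam 4: φ=90°, α=60°
  d=(0.5000,0.8660)  start (8,1)  tX=1.5000 tY=0.8891  stride 1/|dx|=2.0000 1/|dy|=1.1547
    cross y-line → (8,2), t=0.8891
    cross x-line → (9,2), t=1.5000 (wall)
  → r_4 = 1.5000

ranges = [0.2656, 0.2381, 0.7765, 1.5000]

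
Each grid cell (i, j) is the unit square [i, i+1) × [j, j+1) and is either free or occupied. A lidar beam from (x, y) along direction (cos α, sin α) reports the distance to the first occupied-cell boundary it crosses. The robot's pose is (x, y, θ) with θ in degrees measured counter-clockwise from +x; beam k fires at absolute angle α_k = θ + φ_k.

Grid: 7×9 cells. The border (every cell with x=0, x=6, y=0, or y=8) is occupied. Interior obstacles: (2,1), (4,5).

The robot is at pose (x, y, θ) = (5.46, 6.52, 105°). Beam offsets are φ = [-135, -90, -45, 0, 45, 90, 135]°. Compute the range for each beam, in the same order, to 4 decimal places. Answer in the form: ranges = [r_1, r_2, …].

ranges = [0.6235, 0.5590, 1.0800, 1.5322, 2.9600, 4.6173, 0.9200]

beam 1: φ=-135°, α=330°
  cosα=0.8660 sinα=-0.5000 | (5,6) | tMaxX 0.6235 tMaxY 1.0400 | tΔX 1.1547 tΔY 2.0000
    t=0.6235 [x] (6,6) — stop
  → r_1 = 0.6235
beam 2: φ=-90°, α=15°
  cosα=0.9659 sinα=0.2588 | (5,6) | tMaxX 0.5590 tMaxY 1.8546 | tΔX 1.0353 tΔY 3.8637
    t=0.5590 [x] (6,6) — stop
  → r_2 = 0.5590
beam 3: φ=-45°, α=60°
  cosα=0.5000 sinα=0.8660 | (5,6) | tMaxX 1.0800 tMaxY 0.5543 | tΔX 2.0000 tΔY 1.1547
    t=0.5543 [y] (5,7)
    t=1.0800 [x] (6,7) — stop
  → r_3 = 1.0800
beam 4: φ=0°, α=105°
  cosα=-0.2588 sinα=0.9659 | (5,6) | tMaxX 1.7773 tMaxY 0.4969 | tΔX 3.8637 tΔY 1.0353
    t=0.4969 [y] (5,7)
    t=1.5322 [y] (5,8) — stop
  → r_4 = 1.5322
beam 5: φ=45°, α=150°
  cosα=-0.8660 sinα=0.5000 | (5,6) | tMaxX 0.5312 tMaxY 0.9600 | tΔX 1.1547 tΔY 2.0000
    t=0.5312 [x] (4,6)
    t=0.9600 [y] (4,7)
    t=1.6859 [x] (3,7)
    t=2.8406 [x] (2,7)
    t=2.9600 [y] (2,8) — stop
  → r_5 = 2.9600
beam 6: φ=90°, α=195°
  cosα=-0.9659 sinα=-0.2588 | (5,6) | tMaxX 0.4762 tMaxY 2.0091 | tΔX 1.0353 tΔY 3.8637
    t=0.4762 [x] (4,6)
    t=1.5115 [x] (3,6)
    t=2.0091 [y] (3,5)
    t=2.5468 [x] (2,5)
    t=3.5821 [x] (1,5)
    t=4.6173 [x] (0,5) — stop
  → r_6 = 4.6173
beam 7: φ=135°, α=240°
  cosα=-0.5000 sinα=-0.8660 | (5,6) | tMaxX 0.9200 tMaxY 0.6004 | tΔX 2.0000 tΔY 1.1547
    t=0.6004 [y] (5,5)
    t=0.9200 [x] (4,5) — stop
  → r_7 = 0.9200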